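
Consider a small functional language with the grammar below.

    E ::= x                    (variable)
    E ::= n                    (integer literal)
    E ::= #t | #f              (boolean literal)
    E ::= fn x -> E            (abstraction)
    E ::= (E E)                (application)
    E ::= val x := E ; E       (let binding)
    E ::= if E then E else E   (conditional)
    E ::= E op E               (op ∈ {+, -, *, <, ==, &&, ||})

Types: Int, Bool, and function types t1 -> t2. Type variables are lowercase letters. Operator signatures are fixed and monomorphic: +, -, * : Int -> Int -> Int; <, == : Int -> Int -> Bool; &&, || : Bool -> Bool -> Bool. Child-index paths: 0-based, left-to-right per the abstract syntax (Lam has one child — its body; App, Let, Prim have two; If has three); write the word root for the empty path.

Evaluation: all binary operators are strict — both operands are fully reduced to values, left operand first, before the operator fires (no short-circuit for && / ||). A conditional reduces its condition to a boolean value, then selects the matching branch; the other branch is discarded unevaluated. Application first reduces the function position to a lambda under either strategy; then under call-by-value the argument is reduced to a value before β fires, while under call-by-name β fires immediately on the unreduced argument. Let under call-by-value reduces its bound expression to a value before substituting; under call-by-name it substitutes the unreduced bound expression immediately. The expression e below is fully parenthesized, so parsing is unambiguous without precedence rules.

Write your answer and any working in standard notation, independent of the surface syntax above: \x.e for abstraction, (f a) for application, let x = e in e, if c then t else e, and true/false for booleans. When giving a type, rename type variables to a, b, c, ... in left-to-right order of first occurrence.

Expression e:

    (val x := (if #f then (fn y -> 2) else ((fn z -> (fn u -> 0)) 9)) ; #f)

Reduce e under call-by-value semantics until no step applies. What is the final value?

Answer: false

Trace:
step 0: (let x = (if false then (\y.2) else ((\z.(\u.0)) 9)) in false)
step 1: [if@0] (let x = ((\z.(\u.0)) 9) in false)
step 2: [beta@0] (let x = (\u.0) in false)
step 3: [let@root] false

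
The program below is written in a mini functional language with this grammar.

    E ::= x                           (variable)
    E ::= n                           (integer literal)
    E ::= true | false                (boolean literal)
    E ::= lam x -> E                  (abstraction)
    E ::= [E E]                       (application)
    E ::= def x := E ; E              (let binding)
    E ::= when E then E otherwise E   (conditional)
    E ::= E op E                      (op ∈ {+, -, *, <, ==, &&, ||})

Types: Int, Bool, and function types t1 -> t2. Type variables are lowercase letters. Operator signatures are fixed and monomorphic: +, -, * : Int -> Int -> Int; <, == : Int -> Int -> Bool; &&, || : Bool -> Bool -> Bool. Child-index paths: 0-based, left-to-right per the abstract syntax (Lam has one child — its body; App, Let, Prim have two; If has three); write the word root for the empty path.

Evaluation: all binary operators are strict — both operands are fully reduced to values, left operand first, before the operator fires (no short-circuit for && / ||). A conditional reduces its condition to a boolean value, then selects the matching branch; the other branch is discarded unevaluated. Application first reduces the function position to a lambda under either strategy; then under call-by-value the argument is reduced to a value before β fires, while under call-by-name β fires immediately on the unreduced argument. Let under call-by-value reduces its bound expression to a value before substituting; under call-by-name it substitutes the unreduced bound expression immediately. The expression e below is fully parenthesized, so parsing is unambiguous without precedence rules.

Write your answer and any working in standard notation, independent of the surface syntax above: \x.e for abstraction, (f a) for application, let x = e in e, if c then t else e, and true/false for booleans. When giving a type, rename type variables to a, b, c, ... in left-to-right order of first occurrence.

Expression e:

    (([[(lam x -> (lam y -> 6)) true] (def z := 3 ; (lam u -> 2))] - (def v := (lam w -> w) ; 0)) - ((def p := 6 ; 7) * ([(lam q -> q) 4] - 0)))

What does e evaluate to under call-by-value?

Working:
step 0: (((((\x.(\y.6)) true) (let z = 3 in (\u.2))) - (let v = (\w.w) in 0)) - ((let p = 6 in 7) * (((\q.q) 4) - 0)))
step 1: [beta@0.0.0] ((((\y.6) (let z = 3 in (\u.2))) - (let v = (\w.w) in 0)) - ((let p = 6 in 7) * (((\q.q) 4) - 0)))
step 2: [let@0.0.1] ((((\y.6) (\u.2)) - (let v = (\w.w) in 0)) - ((let p = 6 in 7) * (((\q.q) 4) - 0)))
step 3: [beta@0.0] ((6 - (let v = (\w.w) in 0)) - ((let p = 6 in 7) * (((\q.q) 4) - 0)))
step 4: [let@0.1] ((6 - 0) - ((let p = 6 in 7) * (((\q.q) 4) - 0)))
step 5: [delta@0] (6 - ((let p = 6 in 7) * (((\q.q) 4) - 0)))
step 6: [let@1.0] (6 - (7 * (((\q.q) 4) - 0)))
step 7: [beta@1.1.0] (6 - (7 * (4 - 0)))
step 8: [delta@1.1] (6 - (7 * 4))
step 9: [delta@1] (6 - 28)
step 10: [delta@root] -22

Answer: -22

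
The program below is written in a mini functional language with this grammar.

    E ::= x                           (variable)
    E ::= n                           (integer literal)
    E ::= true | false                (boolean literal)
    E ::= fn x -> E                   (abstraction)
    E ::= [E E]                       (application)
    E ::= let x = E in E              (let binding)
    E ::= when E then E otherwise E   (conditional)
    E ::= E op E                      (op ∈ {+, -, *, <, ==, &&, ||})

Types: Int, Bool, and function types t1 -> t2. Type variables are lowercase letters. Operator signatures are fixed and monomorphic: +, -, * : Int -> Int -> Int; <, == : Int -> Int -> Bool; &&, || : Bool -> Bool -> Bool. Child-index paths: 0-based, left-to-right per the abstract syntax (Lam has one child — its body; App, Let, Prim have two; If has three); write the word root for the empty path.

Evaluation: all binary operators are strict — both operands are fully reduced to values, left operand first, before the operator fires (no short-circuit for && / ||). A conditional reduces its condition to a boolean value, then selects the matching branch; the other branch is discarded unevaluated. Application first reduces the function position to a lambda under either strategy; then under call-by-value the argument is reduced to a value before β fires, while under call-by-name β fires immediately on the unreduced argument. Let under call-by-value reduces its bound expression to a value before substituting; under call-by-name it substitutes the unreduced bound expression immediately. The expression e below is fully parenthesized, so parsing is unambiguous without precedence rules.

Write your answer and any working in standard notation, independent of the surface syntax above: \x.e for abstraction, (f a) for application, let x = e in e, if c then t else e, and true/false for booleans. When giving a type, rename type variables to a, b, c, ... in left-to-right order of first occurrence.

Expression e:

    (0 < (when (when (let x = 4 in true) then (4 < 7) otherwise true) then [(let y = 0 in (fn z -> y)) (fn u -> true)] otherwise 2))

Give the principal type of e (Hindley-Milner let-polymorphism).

Answer: Bool

Derivation:
  unify Int ~ Int
let x : Int
  unify Bool ~ Bool
  unify Int ~ Int
  unify Int ~ Int
  unify Bool ~ Bool
  unify Bool ~ Bool
let y : Int
y : Int
\z._ : a -> Int
\u._ : b -> Bool
  unify a -> Int ~ (b -> Bool) -> c
  unify a ~ b -> Bool
  unify Int ~ c
_ _ : Int
  unify Int ~ Int
  unify Int ~ Int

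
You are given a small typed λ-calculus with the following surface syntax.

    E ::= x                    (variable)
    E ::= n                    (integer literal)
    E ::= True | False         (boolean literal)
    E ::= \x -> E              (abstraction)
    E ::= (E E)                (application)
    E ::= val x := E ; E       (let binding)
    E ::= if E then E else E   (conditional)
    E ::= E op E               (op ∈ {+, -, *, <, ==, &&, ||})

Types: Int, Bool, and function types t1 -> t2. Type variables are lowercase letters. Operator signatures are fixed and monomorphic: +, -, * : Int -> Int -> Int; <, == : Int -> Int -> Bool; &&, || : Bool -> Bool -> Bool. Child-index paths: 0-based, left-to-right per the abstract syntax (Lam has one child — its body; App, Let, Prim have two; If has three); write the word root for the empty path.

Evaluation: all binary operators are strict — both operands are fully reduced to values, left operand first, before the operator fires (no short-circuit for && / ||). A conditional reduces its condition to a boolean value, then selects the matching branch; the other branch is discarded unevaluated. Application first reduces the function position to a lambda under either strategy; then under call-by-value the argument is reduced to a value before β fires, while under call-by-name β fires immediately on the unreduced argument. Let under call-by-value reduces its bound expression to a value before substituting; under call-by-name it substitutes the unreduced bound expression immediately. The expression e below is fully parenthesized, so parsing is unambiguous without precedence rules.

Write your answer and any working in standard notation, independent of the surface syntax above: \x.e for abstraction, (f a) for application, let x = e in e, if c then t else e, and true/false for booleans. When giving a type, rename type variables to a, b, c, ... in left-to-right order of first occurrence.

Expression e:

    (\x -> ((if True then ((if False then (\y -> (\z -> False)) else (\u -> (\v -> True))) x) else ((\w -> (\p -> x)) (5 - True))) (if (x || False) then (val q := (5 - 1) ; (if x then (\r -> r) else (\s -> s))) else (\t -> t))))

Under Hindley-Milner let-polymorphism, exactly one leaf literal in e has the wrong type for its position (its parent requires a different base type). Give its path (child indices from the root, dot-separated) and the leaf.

Working:
  unify Bool ~ Bool
  unify Bool ~ Bool
\z._ : c -> Bool
\y._ : b -> c -> Bool
\v._ : e -> Bool
\u._ : d -> e -> Bool
  unify b -> c -> Bool ~ d -> e -> Bool
  unify b ~ d
  unify c -> Bool ~ e -> Bool
  unify c ~ e
  unify Bool ~ Bool
x : a
  unify d -> e -> Bool ~ a -> f
  unify d ~ a
  unify e -> Bool ~ f
_ _ : e -> Bool
x : a
\p._ : h -> a
\w._ : g -> h -> a
  unify Int ~ Int
  unify Bool ~ Int
  FAIL: mismatch Bool ~ Int

Answer: 0.0.2.1.1 : true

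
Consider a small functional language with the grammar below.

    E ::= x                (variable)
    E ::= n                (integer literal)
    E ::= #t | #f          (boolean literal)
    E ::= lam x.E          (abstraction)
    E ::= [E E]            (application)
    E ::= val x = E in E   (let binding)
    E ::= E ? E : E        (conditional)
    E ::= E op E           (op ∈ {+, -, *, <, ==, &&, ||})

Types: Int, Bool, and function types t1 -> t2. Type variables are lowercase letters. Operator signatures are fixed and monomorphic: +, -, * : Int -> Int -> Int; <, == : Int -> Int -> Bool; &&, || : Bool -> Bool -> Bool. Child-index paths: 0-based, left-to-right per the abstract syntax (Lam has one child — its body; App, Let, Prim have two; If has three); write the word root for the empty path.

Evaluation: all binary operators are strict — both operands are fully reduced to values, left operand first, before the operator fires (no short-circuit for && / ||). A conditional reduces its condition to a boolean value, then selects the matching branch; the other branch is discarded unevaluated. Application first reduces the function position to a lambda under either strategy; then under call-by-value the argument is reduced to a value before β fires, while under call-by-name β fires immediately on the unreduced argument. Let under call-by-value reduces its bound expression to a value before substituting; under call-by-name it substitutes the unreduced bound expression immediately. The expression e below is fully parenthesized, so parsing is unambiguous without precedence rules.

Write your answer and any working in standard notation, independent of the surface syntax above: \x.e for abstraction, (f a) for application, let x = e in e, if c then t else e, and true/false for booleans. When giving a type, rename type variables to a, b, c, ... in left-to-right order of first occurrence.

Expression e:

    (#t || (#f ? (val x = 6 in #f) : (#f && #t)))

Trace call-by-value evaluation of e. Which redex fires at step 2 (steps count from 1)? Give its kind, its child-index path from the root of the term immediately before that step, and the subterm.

Working:
step 0: (true || (if false then (let x = 6 in false) else (false && true)))
step 1: [if@1] (true || (false && true))
step 2: [delta@1] (true || false)

Answer: delta at 1 : (false && true)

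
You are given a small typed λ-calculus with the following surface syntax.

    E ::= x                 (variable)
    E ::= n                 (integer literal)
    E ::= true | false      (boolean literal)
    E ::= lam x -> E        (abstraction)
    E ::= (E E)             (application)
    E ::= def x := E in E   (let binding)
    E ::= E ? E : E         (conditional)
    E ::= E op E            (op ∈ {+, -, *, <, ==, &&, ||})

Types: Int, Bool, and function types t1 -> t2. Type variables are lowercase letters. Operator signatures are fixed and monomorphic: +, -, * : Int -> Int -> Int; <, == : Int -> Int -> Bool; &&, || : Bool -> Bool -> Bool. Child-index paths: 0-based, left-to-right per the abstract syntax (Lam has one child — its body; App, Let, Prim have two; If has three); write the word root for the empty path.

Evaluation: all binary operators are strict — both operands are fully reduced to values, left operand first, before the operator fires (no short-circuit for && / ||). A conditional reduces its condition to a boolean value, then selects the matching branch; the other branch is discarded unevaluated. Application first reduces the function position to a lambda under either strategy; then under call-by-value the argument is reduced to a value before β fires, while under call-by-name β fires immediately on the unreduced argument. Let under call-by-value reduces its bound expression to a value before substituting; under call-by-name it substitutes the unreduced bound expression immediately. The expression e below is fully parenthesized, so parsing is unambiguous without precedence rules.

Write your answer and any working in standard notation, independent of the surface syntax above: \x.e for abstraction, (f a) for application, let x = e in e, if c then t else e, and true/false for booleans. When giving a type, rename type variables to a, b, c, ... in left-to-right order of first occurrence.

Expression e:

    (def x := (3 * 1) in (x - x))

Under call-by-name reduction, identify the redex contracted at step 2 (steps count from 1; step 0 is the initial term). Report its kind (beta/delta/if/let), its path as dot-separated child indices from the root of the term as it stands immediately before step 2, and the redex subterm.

Answer: delta at 0 : (3 * 1)

Trace:
step 0: (let x = (3 * 1) in (x - x))
step 1: [let@root] ((3 * 1) - (3 * 1))
step 2: [delta@0] (3 - (3 * 1))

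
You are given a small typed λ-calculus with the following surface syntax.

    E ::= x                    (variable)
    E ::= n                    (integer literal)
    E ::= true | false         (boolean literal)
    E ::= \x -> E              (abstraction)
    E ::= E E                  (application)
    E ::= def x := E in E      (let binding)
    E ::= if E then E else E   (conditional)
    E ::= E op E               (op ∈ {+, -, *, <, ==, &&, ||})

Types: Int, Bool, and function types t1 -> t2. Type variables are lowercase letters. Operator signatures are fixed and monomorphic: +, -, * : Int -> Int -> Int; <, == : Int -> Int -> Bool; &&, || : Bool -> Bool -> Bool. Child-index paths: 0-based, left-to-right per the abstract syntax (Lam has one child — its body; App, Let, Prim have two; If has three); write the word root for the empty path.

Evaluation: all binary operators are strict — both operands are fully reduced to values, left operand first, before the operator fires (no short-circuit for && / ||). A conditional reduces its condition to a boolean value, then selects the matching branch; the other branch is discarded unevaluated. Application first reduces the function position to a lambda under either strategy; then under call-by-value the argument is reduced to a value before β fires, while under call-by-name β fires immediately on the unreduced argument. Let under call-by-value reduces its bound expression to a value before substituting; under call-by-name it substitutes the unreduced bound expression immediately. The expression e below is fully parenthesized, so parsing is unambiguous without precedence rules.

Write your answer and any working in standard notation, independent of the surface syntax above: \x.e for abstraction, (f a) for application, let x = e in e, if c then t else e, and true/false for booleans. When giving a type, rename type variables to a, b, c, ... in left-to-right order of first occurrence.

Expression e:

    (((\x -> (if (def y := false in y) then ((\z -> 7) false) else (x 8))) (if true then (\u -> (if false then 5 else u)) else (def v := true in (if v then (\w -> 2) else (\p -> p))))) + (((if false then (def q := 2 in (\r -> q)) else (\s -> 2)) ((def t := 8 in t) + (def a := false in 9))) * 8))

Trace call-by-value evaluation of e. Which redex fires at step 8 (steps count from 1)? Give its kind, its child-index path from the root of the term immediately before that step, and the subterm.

Trace:
step 0: (((\x.(if (let y = false in y) then ((\z.7) false) else (x 8))) (if true then (\u.(if false then 5 else u)) else (let v = true in (if v then (\w.2) else (\p.p))))) + (((if false then (let q = 2 in (\r.q)) else (\s.2)) ((let t = 8 in t) + (let a = false in 9))) * 8))
step 1: [if@0.1] (((\x.(if (let y = false in y) then ((\z.7) false) else (x 8))) (\u.(if false then 5 else u))) + (((if false then (let q = 2 in (\r.q)) else (\s.2)) ((let t = 8 in t) + (let a = false in 9))) * 8))
step 2: [beta@0] ((if (let y = false in y) then ((\z.7) false) else ((\u.(if false then 5 else u)) 8)) + (((if false then (let q = 2 in (\r.q)) else (\s.2)) ((let t = 8 in t) + (let a = false in 9))) * 8))
step 3: [let@0.0] ((if false then ((\z.7) false) else ((\u.(if false then 5 else u)) 8)) + (((if false then (let q = 2 in (\r.q)) else (\s.2)) ((let t = 8 in t) + (let a = false in 9))) * 8))
step 4: [if@0] (((\u.(if false then 5 else u)) 8) + (((if false then (let q = 2 in (\r.q)) else (\s.2)) ((let t = 8 in t) + (let a = false in 9))) * 8))
step 5: [beta@0] ((if false then 5 else 8) + (((if false then (let q = 2 in (\r.q)) else (\s.2)) ((let t = 8 in t) + (let a = false in 9))) * 8))
step 6: [if@0] (8 + (((if false then (let q = 2 in (\r.q)) else (\s.2)) ((let t = 8 in t) + (let a = false in 9))) * 8))
step 7: [if@1.0.0] (8 + (((\s.2) ((let t = 8 in t) + (let a = false in 9))) * 8))
step 8: [let@1.0.1.0] (8 + (((\s.2) (8 + (let a = false in 9))) * 8))

Answer: let at 1.0.1.0 : (let t = 8 in t)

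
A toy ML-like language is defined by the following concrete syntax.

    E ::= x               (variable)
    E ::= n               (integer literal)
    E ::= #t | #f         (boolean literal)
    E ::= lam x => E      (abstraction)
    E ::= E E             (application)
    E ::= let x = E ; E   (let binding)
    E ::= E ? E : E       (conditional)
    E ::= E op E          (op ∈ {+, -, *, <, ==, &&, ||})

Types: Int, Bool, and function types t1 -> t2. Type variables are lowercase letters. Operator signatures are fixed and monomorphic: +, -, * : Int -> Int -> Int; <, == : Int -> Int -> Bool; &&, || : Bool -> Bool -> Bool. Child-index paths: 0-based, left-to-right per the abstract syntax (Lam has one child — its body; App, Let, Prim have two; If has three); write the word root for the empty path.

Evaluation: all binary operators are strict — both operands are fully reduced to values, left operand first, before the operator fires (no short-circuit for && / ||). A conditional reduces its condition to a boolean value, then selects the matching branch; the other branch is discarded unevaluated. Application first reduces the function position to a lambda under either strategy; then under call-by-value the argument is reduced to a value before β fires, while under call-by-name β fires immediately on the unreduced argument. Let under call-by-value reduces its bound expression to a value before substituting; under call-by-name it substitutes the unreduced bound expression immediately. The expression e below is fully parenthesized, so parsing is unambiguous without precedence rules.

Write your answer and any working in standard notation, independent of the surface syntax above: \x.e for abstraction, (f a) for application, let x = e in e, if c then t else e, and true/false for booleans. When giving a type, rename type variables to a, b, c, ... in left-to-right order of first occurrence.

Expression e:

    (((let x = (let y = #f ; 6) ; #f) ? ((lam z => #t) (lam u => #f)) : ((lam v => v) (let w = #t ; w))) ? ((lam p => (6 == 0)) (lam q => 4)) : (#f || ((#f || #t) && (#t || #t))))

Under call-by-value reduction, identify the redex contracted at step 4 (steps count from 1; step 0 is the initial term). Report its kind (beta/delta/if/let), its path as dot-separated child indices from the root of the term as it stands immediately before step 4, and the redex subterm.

Derivation:
step 0: (if (if (let x = (let y = false in 6) in false) then ((\z.true) (\u.false)) else ((\v.v) (let w = true in w))) then ((\p.(6 == 0)) (\q.4)) else (false || ((false || true) && (true || true))))
step 1: [let@0.0.0] (if (if (let x = 6 in false) then ((\z.true) (\u.false)) else ((\v.v) (let w = true in w))) then ((\p.(6 == 0)) (\q.4)) else (false || ((false || true) && (true || true))))
step 2: [let@0.0] (if (if false then ((\z.true) (\u.false)) else ((\v.v) (let w = true in w))) then ((\p.(6 == 0)) (\q.4)) else (false || ((false || true) && (true || true))))
step 3: [if@0] (if ((\v.v) (let w = true in w)) then ((\p.(6 == 0)) (\q.4)) else (false || ((false || true) && (true || true))))
step 4: [let@0.1] (if ((\v.v) true) then ((\p.(6 == 0)) (\q.4)) else (false || ((false || true) && (true || true))))

Answer: let at 0.1 : (let w = true in w)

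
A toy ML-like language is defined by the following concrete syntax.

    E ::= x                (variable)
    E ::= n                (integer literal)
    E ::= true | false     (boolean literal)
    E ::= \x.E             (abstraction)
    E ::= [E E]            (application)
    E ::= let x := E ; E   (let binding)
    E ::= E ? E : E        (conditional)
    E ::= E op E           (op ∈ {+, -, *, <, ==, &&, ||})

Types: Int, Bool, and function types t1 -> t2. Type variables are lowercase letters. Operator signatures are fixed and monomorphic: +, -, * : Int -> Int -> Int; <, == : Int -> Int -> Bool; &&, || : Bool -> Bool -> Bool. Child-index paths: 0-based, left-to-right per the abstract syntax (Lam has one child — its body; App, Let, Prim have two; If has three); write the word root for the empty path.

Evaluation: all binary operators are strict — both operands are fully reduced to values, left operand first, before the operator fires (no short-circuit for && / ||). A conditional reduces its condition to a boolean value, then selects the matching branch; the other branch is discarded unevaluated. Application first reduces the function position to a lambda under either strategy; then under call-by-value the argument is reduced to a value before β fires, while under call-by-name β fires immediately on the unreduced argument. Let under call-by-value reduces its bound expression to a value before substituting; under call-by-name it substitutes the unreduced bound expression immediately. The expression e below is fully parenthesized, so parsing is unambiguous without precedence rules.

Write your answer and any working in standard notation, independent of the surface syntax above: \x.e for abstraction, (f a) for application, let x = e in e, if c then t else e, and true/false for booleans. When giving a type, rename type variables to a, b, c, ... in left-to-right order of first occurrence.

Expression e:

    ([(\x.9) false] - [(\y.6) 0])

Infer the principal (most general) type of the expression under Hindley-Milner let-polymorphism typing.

Answer: Int

Working:
\x._ : a -> Int
  unify a -> Int ~ Bool -> b
  unify a ~ Bool
  unify Int ~ b
_ _ : Int
  unify Int ~ Int
\y._ : c -> Int
  unify c -> Int ~ Int -> d
  unify c ~ Int
  unify Int ~ d
_ _ : Int
  unify Int ~ Int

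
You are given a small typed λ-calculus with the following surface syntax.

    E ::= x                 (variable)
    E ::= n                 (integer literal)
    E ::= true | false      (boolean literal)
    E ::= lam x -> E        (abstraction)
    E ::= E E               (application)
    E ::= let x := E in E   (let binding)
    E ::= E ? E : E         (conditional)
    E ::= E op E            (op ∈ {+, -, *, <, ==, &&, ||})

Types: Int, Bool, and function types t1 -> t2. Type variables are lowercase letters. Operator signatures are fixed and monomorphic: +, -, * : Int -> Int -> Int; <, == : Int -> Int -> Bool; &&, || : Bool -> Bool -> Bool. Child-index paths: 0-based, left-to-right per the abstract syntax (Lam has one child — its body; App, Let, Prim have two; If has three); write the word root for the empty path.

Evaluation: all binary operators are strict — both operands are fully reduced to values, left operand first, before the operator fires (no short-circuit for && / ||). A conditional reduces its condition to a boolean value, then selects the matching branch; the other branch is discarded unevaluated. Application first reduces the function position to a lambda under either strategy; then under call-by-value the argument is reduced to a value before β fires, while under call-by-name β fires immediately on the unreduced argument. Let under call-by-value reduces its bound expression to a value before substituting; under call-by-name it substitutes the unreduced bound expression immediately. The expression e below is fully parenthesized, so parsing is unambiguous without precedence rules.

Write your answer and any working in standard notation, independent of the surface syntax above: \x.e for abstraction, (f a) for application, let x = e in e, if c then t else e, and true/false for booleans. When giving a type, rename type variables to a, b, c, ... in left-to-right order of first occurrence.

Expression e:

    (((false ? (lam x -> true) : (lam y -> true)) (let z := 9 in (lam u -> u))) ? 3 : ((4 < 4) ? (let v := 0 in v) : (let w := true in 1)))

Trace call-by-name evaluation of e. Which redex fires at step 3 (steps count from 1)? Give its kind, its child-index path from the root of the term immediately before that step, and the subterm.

Answer: if at root : (if true then 3 else (if (4 < 4) then (let v = 0 in v) else (let w = true in 1)))

Trace:
step 0: (if ((if false then (\x.true) else (\y.true)) (let z = 9 in (\u.u))) then 3 else (if (4 < 4) then (let v = 0 in v) else (let w = true in 1)))
step 1: [if@0.0] (if ((\y.true) (let z = 9 in (\u.u))) then 3 else (if (4 < 4) then (let v = 0 in v) else (let w = true in 1)))
step 2: [beta@0] (if true then 3 else (if (4 < 4) then (let v = 0 in v) else (let w = true in 1)))
step 3: [if@root] 3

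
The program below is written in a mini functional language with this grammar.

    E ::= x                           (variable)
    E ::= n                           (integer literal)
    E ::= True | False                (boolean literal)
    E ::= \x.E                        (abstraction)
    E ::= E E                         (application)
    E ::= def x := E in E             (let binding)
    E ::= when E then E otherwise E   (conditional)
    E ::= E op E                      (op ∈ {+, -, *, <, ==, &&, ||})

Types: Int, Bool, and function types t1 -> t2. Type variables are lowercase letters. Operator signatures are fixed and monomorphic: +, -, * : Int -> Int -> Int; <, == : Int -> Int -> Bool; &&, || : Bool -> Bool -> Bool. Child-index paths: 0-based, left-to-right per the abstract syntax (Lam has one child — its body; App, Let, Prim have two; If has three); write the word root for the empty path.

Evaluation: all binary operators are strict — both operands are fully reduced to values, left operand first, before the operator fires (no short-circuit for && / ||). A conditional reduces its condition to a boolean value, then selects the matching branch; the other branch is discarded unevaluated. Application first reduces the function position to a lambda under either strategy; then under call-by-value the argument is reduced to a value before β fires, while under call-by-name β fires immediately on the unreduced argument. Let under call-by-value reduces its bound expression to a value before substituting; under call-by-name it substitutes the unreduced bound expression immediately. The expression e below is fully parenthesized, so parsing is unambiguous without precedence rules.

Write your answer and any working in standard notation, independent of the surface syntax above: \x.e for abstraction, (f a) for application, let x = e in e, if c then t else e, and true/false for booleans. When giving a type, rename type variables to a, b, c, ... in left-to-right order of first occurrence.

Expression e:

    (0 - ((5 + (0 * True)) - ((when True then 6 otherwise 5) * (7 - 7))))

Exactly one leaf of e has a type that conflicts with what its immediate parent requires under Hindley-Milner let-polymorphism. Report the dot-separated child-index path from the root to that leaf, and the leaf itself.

Answer: 1.0.1.1 : true

Trace:
  unify Int ~ Int
  unify Int ~ Int
  unify Int ~ Int
  unify Bool ~ Int
  FAIL: mismatch Bool ~ Int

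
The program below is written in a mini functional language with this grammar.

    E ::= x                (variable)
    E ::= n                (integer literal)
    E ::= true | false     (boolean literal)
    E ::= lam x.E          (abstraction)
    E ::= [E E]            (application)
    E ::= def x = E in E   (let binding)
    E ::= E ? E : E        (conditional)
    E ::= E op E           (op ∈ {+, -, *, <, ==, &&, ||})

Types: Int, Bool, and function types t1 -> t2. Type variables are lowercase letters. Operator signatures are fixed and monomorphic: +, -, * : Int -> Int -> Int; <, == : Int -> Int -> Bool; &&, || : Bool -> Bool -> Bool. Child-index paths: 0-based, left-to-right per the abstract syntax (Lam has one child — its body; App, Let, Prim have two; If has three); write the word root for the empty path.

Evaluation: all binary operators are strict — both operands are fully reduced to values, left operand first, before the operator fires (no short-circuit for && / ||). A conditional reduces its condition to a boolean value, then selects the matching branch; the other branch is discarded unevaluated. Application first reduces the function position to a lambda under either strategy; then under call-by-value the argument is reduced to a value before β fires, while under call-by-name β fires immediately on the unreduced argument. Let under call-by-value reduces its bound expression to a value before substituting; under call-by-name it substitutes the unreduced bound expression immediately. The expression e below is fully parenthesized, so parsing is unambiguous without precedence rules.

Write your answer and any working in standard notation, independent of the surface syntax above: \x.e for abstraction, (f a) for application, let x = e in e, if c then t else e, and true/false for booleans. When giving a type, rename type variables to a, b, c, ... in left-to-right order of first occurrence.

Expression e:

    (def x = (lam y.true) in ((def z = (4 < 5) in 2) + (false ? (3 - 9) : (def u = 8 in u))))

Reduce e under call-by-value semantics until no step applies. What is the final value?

Trace:
step 0: (let x = (\y.true) in ((let z = (4 < 5) in 2) + (if false then (3 - 9) else (let u = 8 in u))))
step 1: [let@root] ((let z = (4 < 5) in 2) + (if false then (3 - 9) else (let u = 8 in u)))
step 2: [delta@0.0] ((let z = true in 2) + (if false then (3 - 9) else (let u = 8 in u)))
step 3: [let@0] (2 + (if false then (3 - 9) else (let u = 8 in u)))
step 4: [if@1] (2 + (let u = 8 in u))
step 5: [let@1] (2 + 8)
step 6: [delta@root] 10

Answer: 10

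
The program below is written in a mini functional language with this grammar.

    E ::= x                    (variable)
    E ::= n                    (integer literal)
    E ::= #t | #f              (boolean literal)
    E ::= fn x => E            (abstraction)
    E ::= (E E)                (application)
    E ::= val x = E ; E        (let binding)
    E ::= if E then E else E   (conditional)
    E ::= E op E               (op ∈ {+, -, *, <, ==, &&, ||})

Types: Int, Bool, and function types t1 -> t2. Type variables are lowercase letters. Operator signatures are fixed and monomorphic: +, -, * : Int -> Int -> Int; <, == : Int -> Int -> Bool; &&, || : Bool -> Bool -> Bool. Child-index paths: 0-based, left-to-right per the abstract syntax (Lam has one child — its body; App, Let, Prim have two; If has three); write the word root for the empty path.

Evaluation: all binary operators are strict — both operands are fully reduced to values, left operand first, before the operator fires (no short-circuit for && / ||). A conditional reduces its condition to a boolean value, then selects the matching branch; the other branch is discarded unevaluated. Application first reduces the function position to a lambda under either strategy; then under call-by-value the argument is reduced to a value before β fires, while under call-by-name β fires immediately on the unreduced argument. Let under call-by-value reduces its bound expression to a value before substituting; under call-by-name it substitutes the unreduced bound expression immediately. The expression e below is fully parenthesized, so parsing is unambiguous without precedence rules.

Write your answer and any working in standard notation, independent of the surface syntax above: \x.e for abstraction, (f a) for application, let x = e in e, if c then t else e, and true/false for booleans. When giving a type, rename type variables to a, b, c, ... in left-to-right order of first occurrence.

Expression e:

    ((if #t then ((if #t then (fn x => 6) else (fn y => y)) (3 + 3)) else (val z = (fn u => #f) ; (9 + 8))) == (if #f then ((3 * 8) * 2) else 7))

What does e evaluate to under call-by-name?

Trace:
step 0: ((if true then ((if true then (\x.6) else (\y.y)) (3 + 3)) else (let z = (\u.false) in (9 + 8))) == (if false then ((3 * 8) * 2) else 7))
step 1: [if@0] (((if true then (\x.6) else (\y.y)) (3 + 3)) == (if false then ((3 * 8) * 2) else 7))
step 2: [if@0.0] (((\x.6) (3 + 3)) == (if false then ((3 * 8) * 2) else 7))
step 3: [beta@0] (6 == (if false then ((3 * 8) * 2) else 7))
step 4: [if@1] (6 == 7)
step 5: [delta@root] false

Answer: false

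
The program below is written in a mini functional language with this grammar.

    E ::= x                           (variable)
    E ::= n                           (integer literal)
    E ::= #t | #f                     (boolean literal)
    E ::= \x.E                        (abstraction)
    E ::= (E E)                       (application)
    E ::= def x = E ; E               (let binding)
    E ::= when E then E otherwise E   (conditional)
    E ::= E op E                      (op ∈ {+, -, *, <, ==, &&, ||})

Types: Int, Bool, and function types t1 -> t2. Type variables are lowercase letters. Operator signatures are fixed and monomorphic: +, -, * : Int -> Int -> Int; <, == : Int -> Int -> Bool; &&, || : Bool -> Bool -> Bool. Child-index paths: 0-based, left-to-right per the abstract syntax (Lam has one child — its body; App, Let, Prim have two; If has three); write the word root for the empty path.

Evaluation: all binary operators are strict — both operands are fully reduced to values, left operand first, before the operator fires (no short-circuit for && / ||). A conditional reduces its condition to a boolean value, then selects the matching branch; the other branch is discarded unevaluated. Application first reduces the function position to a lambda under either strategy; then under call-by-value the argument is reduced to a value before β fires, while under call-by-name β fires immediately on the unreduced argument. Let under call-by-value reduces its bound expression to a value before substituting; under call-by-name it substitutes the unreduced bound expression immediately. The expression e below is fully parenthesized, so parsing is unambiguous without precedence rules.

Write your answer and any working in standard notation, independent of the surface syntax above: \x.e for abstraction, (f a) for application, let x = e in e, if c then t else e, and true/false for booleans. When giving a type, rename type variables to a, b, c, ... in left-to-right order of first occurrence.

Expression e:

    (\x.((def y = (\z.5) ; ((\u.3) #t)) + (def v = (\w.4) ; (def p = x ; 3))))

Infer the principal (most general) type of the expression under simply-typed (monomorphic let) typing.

Derivation:
\z._ : b -> Int
let y : b -> Int
\u._ : c -> Int
  unify c -> Int ~ Bool -> d
  unify c ~ Bool
  unify Int ~ d
_ _ : Int
  unify Int ~ Int
\w._ : e -> Int
let v : e -> Int
x : a
let p : a
  unify Int ~ Int
\x._ : a -> Int

Answer: a -> Int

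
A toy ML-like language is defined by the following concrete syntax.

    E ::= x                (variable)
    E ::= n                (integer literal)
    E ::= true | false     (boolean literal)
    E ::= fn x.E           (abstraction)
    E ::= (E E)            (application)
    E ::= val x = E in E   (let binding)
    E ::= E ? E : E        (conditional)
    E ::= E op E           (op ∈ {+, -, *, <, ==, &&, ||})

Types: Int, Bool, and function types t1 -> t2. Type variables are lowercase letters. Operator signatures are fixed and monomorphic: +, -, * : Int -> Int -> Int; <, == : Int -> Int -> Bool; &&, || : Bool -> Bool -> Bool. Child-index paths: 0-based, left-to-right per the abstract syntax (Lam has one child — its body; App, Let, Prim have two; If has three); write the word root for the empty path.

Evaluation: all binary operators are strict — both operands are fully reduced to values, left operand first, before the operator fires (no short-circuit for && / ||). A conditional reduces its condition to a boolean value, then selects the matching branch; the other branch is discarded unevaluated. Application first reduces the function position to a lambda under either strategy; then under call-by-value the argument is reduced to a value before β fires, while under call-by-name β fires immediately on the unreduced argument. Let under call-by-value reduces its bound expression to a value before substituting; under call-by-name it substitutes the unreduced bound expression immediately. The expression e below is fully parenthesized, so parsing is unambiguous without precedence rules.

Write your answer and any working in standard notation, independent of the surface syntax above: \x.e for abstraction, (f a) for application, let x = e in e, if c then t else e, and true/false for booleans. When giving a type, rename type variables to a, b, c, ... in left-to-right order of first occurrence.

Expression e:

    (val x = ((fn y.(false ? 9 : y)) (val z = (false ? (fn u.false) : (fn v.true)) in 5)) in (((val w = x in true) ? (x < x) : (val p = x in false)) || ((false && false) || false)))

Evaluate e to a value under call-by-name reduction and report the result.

Answer: false

Derivation:
step 0: (let x = ((\y.(if false then 9 else y)) (let z = (if false then (\u.false) else (\v.true)) in 5)) in ((if (let w = x in true) then (x < x) else (let p = x in false)) || ((false && false) || false)))
step 1: [let@root] ((if (let w = ((\y.(if false then 9 else y)) (let z = (if false then (\u.false) else (\v.true)) in 5)) in true) then (((\y.(if false then 9 else y)) (let z = (if false then (\u.false) else (\v.true)) in 5)) < ((\y.(if false then 9 else y)) (let z = (if false then (\u.false) else (\v.true)) in 5))) else (let p = ((\y.(if false then 9 else y)) (let z = (if false then (\u.false) else (\v.true)) in 5)) in false)) || ((false && false) || false))
step 2: [let@0.0] ((if true then (((\y.(if false then 9 else y)) (let z = (if false then (\u.false) else (\v.true)) in 5)) < ((\y.(if false then 9 else y)) (let z = (if false then (\u.false) else (\v.true)) in 5))) else (let p = ((\y.(if false then 9 else y)) (let z = (if false then (\u.false) else (\v.true)) in 5)) in false)) || ((false && false) || false))
step 3: [if@0] ((((\y.(if false then 9 else y)) (let z = (if false then (\u.false) else (\v.true)) in 5)) < ((\y.(if false then 9 else y)) (let z = (if false then (\u.false) else (\v.true)) in 5))) || ((false && false) || false))
step 4: [beta@0.0] (((if false then 9 else (let z = (if false then (\u.false) else (\v.true)) in 5)) < ((\y.(if false then 9 else y)) (let z = (if false then (\u.false) else (\v.true)) in 5))) || ((false && false) || false))
step 5: [if@0.0] (((let z = (if false then (\u.false) else (\v.true)) in 5) < ((\y.(if false then 9 else y)) (let z = (if false then (\u.false) else (\v.true)) in 5))) || ((false && false) || false))
step 6: [let@0.0] ((5 < ((\y.(if false then 9 else y)) (let z = (if false then (\u.false) else (\v.true)) in 5))) || ((false && false) || false))
step 7: [beta@0.1] ((5 < (if false then 9 else (let z = (if false then (\u.false) else (\v.true)) in 5))) || ((false && false) || false))
step 8: [if@0.1] ((5 < (let z = (if false then (\u.false) else (\v.true)) in 5)) || ((false && false) || false))
step 9: [let@0.1] ((5 < 5) || ((false && false) || false))
step 10: [delta@0] (false || ((false && false) || false))
step 11: [delta@1.0] (false || (false || false))
step 12: [delta@1] (false || false)
step 13: [delta@root] false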